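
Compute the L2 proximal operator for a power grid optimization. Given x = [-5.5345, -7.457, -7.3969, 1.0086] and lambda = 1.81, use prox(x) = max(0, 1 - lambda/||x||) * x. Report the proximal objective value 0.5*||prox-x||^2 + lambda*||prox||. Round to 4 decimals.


Step 1: Compute ||x||.
||x|| = 11.9151
Step 2: Compute scaling factor.
scale = max(0, 1 - 1.81/11.9151) = 0.8481
Step 3: prox(x) = [-4.6938, -6.3242, -6.2732, 0.8554]
||prox(x)|| = 10.1051
Step 4: Proximal objective.
0.5*||prox-x||^2 = 1.6381
lambda*||prox|| = 18.2902
Total = 19.9282


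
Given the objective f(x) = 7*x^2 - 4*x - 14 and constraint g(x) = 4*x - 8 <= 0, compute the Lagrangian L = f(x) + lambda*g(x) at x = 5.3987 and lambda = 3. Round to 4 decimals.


Step 1: Evaluate f(x).
f(5.3987) = 7*5.3987^2 - 4*5.3987 - 14 = 168.4269
Step 2: Evaluate g(x).
g(5.3987) = 4*5.3987 - 8 = 13.5948
Step 3: Compute Lagrangian.
L = 168.4269 + 3*13.5948 = 209.2113


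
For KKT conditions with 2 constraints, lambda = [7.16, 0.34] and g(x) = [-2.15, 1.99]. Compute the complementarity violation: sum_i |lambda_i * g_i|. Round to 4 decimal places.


KKT complementary slackness check:
lambda_1 * g_1 = 7.16 * -2.15 = -15.394
lambda_2 * g_2 = 0.34 * 1.99 = 0.6766
Total violation = 15.394 + 0.6766 = 16.0706


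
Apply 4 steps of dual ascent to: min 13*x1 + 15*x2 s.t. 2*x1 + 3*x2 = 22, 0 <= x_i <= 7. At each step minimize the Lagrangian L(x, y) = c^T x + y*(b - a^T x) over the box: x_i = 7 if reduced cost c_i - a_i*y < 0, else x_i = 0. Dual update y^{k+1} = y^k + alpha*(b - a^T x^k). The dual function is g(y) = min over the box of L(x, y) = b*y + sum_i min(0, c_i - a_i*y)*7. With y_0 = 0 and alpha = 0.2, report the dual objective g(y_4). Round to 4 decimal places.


Dual ascent for LP: min 13*x1 + 15*x2, 2*x1 + 3*x2 = 22, 0 <= x_i <= 7
Step 1: y^k = 0.0, reduced costs: (13.0, 15.0)
  x^k = (0.0, 0.0), subgradient = b - a^T x = 22.0
  y^{k+1} = 0.0 + 0.2*22.0 = 4.4
Step 2: y^k = 4.4, reduced costs: (4.2, 1.8)
  x^k = (0.0, 0.0), subgradient = b - a^T x = 22.0
  y^{k+1} = 4.4 + 0.2*22.0 = 8.8
Step 3: y^k = 8.8, reduced costs: (-4.6, -11.4)
  x^k = (7.0, 7.0), subgradient = b - a^T x = -13.0
  y^{k+1} = 8.8 + 0.2*-13.0 = 6.2
Step 4: y^k = 6.2, reduced costs: (0.6, -3.6)
  x^k = (0.0, 7.0), subgradient = b - a^T x = 1.0
  y^{k+1} = 6.2 + 0.2*1.0 = 6.4
Dual objective at y_4 = 6.4: reduced costs (0.2, -4.2), box minimizer x = (0.0, 7.0)
g(y_4) = b*y + (c1 - a1*y)*x1 + (c2 - a2*y)*x2 = 22*6.4 + 0.2*0.0 + (-4.2)*7.0 = 140.8 + 0.0 - 29.4 = 111.4


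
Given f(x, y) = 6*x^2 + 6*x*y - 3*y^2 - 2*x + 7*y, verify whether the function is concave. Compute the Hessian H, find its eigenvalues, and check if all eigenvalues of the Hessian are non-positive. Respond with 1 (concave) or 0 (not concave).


The Hessian of f(x,y) = 6*x^2 + 6*x*y - 3*y^2 - 2*x + 7*y is:
H = [[12, 6], [6, -6]]
Trace = 12 - 6 = 6
Determinant = 12*-6 - (6)^2 = -108
Discriminant = (6)^2 - 4*-108 = 468.0
Eigenvalues: lambda_1 = -7.8167, lambda_2 = 13.8167
The function is not concave.

0


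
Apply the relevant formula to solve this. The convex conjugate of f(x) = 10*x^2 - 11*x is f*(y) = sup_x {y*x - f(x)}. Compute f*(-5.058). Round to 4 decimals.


f*(y) = sup_x {y*x - a*x^2 - b*x} = sup_x {(y-b)*x - a*x^2}
FOC: (y - b) - 2a*x = 0 => x* = (y - b)/(2a)
x* = (-5.058 + 11)/(2*10) = 0.2971
f*(-5.058) = (y-b)^2/(4a) = (-5.058 + 11)^2/(4*10)
= 35.3074/40 = 0.8827


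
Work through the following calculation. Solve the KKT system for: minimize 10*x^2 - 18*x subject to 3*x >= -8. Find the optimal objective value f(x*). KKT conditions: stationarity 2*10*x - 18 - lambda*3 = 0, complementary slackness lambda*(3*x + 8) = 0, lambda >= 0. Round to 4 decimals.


Step 1: Try lambda = 0 (constraint inactive).
Stationarity: 2*10*x - 18 = 0
x* = 18/(2*10) = 0.9
Check constraint: 3*0.9 = 2.7 >= -8 -- satisfied.
Step 2: Compute optimal value.
f(x*) = 10*0.9^2 - 18*0.9 = -8.1


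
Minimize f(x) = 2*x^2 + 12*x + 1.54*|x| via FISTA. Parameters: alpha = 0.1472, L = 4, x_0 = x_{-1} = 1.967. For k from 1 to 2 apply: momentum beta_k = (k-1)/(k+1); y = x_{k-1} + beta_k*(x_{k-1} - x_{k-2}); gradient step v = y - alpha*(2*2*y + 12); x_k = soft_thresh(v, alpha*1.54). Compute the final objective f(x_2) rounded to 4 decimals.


FISTA on f(x) = 2*x^2 + 12*x + 1.54*|x|
L = 4, alpha = 0.1472
Iteration 1: beta = 0.0, y = 1.967 + 0.0*(1.967 - 1.967) = 1.967
  grad(y) = 19.868, v = y - alpha*grad = -0.9576
  prox(v) = soft_thresh(-0.9576, 0.2267) = -0.7309
Iteration 2: beta = 0.3333, y = -0.7309 + 0.3333*(-0.7309 - 1.967) = -1.6302
  grad(y) = 5.4793, v = y - alpha*grad = -2.4367
  prox(v) = soft_thresh(-2.4367, 0.2267) = -2.21
f(x_2) = 2*(-2.21)^2 + 12*(-2.21) + 1.54*|-2.21| = -13.3485


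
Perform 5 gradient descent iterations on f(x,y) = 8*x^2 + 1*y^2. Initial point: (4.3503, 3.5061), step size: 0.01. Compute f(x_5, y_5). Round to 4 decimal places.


Gradient descent on f(x,y) = 8*x^2 + 1*y^2.
Starting point: (4.3503, 3.5061), alpha = 0.01
Step 1: grad_x = 2*8*4.3503 = 69.6048, grad_y = 2*1*3.5061 = 7.0122
  x_1 = 4.3503 - 0.01*69.6048 = 3.6543
  y_1 = 3.5061 - 0.01*7.0122 = 3.436
Step 2: grad_x = 2*8*3.6543 = 58.468, grad_y = 2*1*3.436 = 6.872
  x_2 = 3.6543 - 0.01*58.468 = 3.0696
  y_2 = 3.436 - 0.01*6.872 = 3.3673
Step 3: grad_x = 2*8*3.0696 = 49.1131, grad_y = 2*1*3.3673 = 6.7345
  x_3 = 3.0696 - 0.01*49.1131 = 2.5784
  y_3 = 3.3673 - 0.01*6.7345 = 3.2999
Step 4: grad_x = 2*8*2.5784 = 41.255, grad_y = 2*1*3.2999 = 6.5998
  x_4 = 2.5784 - 0.01*41.255 = 2.1659
  y_4 = 3.2999 - 0.01*6.5998 = 3.2339
Step 5: grad_x = 2*8*2.1659 = 34.6542, grad_y = 2*1*3.2339 = 6.4678
  x_5 = 2.1659 - 0.01*34.6542 = 1.8193
  y_5 = 3.2339 - 0.01*6.4678 = 3.1692
f(1.8193, 3.1692) = 8*1.8193^2 + 1*3.1692^2 = 36.5243


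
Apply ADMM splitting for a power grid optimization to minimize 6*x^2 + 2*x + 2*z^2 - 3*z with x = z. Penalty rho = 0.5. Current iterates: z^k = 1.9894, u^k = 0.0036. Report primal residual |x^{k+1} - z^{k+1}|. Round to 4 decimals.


ADMM iteration with rho = 0.5, z^k = 1.9894, u^k = 0.0036
Step 1: x-update.
Minimize 6*x^2 + 2*x + (0.5/2)*(x - 1.9894 + 0.0036)^2
FOC: (2*6 + 0.5)*x = -2 + 0.5*(1.9894 - 0.0036)
x^{k+1} = -0.0806
Step 2: z-update.
Minimize 2*z^2 - 3*z + (0.5/2)*(-0.0806 - z + 0.0036)^2
FOC: (2*2 + 0.5)*z = 3 + 0.5*(-0.0806 + 0.0036)
z^{k+1} = 0.6581
Step 3: u-update.
u^{k+1} = 0.0036 - 0.0806 - 0.6581 = -0.7351
Step 4: Primal residual = |-0.0806 - 0.6581| = 0.7387


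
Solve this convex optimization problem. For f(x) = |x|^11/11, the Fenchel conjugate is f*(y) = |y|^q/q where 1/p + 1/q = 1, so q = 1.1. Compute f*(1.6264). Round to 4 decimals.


The conjugate exponent q satisfies 1/p + 1/q = 1.
p = 11, so q = 11/(11 - 1) = 1.1
|y|^q = 1.6264^1.1 = 1.7075
f*(1.6264) = 1.7075 / 1.1 = 1.5522


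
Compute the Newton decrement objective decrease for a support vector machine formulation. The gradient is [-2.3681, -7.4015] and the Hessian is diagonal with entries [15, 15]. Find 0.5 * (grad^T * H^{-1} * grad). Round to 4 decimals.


Step 1: H is diagonal, so H^(-1) * g = [-0.1579, -0.4934].
Step 2: g^T H^(-1) g = sum_i g_i^2 / H_ii
  = (-2.3681)^2/15 + (-7.4015)^2/15
  = 0.3739 + 3.6521 = 4.026
Step 3: Objective decrease = 0.5 * g^T H^(-1) g = 2.013


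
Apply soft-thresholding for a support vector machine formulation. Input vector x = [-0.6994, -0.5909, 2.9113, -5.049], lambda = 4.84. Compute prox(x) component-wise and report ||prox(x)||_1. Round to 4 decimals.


Soft-thresholding with lambda = 4.84:
prox(-0.6994) = sign(-0.6994)*max(|-0.6994| - 4.84, 0) = 0.0
prox(-0.5909) = sign(-0.5909)*max(|-0.5909| - 4.84, 0) = 0.0
prox(2.9113) = sign(2.9113)*max(|2.9113| - 4.84, 0) = 0.0
prox(-5.049) = sign(-5.049)*max(|-5.049| - 4.84, 0) = -0.209
prox(x) = [0.0, 0.0, 0.0, -0.209]
||prox(x)||_1 = 0.0 + 0.0 + 0.0 + 0.209 = 0.209


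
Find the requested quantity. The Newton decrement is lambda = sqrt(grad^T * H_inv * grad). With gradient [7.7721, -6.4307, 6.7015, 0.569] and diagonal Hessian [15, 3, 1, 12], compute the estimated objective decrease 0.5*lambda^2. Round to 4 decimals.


Step 1: H is diagonal, so H^(-1) * g = [0.5181, -2.1436, 6.7015, 0.0474].
Step 2: g^T H^(-1) g = sum_i g_i^2 / H_ii
  = (7.7721)^2/15 + (-6.4307)^2/3 + (6.7015)^2/1 + (0.569)^2/12
  = 4.027 + 13.7846 + 44.9101 + 0.027 = 62.7488
Step 3: Objective decrease = 0.5 * g^T H^(-1) g = 31.3744


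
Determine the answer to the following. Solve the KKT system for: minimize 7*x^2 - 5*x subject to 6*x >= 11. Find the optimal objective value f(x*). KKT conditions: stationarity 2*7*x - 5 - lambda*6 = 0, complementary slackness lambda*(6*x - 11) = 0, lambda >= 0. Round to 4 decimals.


Step 1: Try lambda = 0 (constraint inactive).
x_unc = 5/(2*7) = 0.3571
Check: 6*0.3571 = 2.1426 < 11 -- violated!
Step 2: Constraint must be active: 6*x = 11
x* = 11/6 = 1.8333 (rounded; the exact value 11/6 is used below)
lambda = (2*7*(11/6) - 5)/6 = 3.4444
Step 3: Compute optimal value.
f(x*) = 7*(11/6)^2 - 5*(11/6) = 14.3611


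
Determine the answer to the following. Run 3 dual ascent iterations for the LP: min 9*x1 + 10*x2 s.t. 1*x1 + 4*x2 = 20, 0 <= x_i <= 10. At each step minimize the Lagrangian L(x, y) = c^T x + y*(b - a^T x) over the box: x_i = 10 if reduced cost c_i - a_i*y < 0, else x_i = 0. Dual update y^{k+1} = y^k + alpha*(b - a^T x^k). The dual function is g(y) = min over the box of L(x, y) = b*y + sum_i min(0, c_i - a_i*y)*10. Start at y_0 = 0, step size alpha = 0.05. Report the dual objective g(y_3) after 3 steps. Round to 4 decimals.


Dual ascent for LP: min 9*x1 + 10*x2, 1*x1 + 4*x2 = 20, 0 <= x_i <= 10
Step 1: y^k = 0.0, reduced costs: (9.0, 10.0)
  x^k = (0.0, 0.0), subgradient = b - a^T x = 20.0
  y^{k+1} = 0.0 + 0.05*20.0 = 1.0
Step 2: y^k = 1.0, reduced costs: (8.0, 6.0)
  x^k = (0.0, 0.0), subgradient = b - a^T x = 20.0
  y^{k+1} = 1.0 + 0.05*20.0 = 2.0
Step 3: y^k = 2.0, reduced costs: (7.0, 2.0)
  x^k = (0.0, 0.0), subgradient = b - a^T x = 20.0
  y^{k+1} = 2.0 + 0.05*20.0 = 3.0
Dual objective at y_3 = 3.0: reduced costs (6.0, -2.0), box minimizer x = (0.0, 10.0)
g(y_3) = b*y + (c1 - a1*y)*x1 + (c2 - a2*y)*x2 = 20*3.0 + 6.0*0.0 + (-2.0)*10.0 = 60.0 + 0.0 - 20.0 = 40.0


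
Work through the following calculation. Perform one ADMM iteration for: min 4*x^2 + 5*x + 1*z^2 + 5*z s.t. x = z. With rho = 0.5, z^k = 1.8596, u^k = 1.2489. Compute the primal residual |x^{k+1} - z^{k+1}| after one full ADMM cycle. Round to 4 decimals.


ADMM iteration with rho = 0.5, z^k = 1.8596, u^k = 1.2489
Step 1: x-update.
Minimize 4*x^2 + 5*x + (0.5/2)*(x - 1.8596 + 1.2489)^2
FOC: (2*4 + 0.5)*x = -5 + 0.5*(1.8596 - 1.2489)
x^{k+1} = -0.5523
Step 2: z-update.
Minimize 1*z^2 + 5*z + (0.5/2)*(-0.5523 - z + 1.2489)^2
FOC: (2*1 + 0.5)*z = -5 + 0.5*(-0.5523 + 1.2489)
z^{k+1} = -1.8607
Step 3: u-update.
u^{k+1} = 1.2489 - 0.5523 + 1.8607 = 2.5573
Step 4: Primal residual = |-0.5523 + 1.8607| = 1.3084


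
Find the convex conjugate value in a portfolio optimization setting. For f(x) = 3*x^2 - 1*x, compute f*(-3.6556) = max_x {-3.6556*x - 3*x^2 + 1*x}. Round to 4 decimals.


f*(y) = sup_x {y*x - a*x^2 - b*x} = sup_x {(y-b)*x - a*x^2}
FOC: (y - b) - 2a*x = 0 => x* = (y - b)/(2a)
x* = (-3.6556 + 1)/(2*3) = -0.4426
f*(-3.6556) = (y-b)^2/(4a) = (-3.6556 + 1)^2/(4*3)
= 7.0522/12 = 0.5877


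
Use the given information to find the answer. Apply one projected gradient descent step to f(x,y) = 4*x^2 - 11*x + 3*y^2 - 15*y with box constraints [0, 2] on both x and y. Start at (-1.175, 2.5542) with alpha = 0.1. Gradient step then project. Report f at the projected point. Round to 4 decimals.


Step 1: Compute gradient at (-1.175, 2.5542).
grad_x = 2*4*-1.175 - 11 = -20.4
grad_y = 2*3*2.5542 - 15 = 0.3252
Step 2: Gradient step.
x_raw = -1.175 - 0.1*-20.4 = 0.865
y_raw = 2.5542 - 0.1*0.3252 = 2.5217
Step 3: Project onto [0, 2].
x_proj = clip(0.865) = 0.865
y_proj = clip(2.5217) = 2.0
Step 4: Evaluate f.
f(0.865, 2.0) = -24.5221


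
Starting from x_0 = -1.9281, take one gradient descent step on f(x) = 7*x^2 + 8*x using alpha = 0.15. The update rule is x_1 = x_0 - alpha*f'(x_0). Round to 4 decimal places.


We compute the gradient at x_0 and apply the update.
f'(x) = 14*x + 8
f'(-1.9281) = 14*-1.9281 + 8 = -18.9934
x_1 = -1.9281 - 0.15*-18.9934 = 0.9209


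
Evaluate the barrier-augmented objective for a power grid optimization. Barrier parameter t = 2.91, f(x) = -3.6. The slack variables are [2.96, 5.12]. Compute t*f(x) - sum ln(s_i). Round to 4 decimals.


Step 1: Compute log-barrier.
ln values: [1.0852, 1.6332]
phi = -(1.0852 + 1.6332) = -2.7183
Step 2: Compute augmented objective.
t*f(x) = 2.91*-3.6 = -10.476
Total = -10.476 - 2.7183 = -13.1943


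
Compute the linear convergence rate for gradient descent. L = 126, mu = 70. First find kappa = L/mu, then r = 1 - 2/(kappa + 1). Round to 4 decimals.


Step 1: Compute the condition number.
kappa = L/mu = 126/70 = 1.8
Step 2: Compute the convergence rate.
r = 1 - 2/(kappa + 1) = 1 - 2*mu/(L + mu) = (L - mu)/(L + mu) = 56/196 = 0.2857


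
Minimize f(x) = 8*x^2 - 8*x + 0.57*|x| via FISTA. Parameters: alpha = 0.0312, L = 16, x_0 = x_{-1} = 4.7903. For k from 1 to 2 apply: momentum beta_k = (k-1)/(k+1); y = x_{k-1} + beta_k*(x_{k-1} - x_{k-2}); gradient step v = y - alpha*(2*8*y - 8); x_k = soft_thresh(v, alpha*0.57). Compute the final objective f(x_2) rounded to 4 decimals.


FISTA on f(x) = 8*x^2 - 8*x + 0.57*|x|
L = 16, alpha = 0.0312
Iteration 1: beta = 0.0, y = 4.7903 + 0.0*(4.7903 - 4.7903) = 4.7903
  grad(y) = 68.6448, v = y - alpha*grad = 2.6486
  prox(v) = soft_thresh(2.6486, 0.0178) = 2.6308
Iteration 2: beta = 0.3333, y = 2.6308 + 0.3333*(2.6308 - 4.7903) = 1.911
  grad(y) = 22.5754, v = y - alpha*grad = 1.2066
  prox(v) = soft_thresh(1.2066, 0.0178) = 1.1888
f(x_2) = 8*1.1888^2 - 8*1.1888 + 0.57*|1.1888| = 2.4735


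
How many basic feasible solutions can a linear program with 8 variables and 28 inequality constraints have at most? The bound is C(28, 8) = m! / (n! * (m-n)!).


Each vertex corresponds to some choice of n active constraints out of m, so the number of vertices is at most C(m, n) = m! / (n!(m-n)!).
m = 28, n = 8
Numerator: 28 * 27 * 26 * 25 * 24 * 23 * 22 * 21
Denominator: 8! = 40320
C(28, 8) = 3108105


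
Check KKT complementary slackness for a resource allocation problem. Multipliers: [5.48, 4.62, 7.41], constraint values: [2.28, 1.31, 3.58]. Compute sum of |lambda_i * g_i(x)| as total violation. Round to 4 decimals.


KKT complementary slackness check:
lambda_1 * g_1 = 5.48 * 2.28 = 12.4944
lambda_2 * g_2 = 4.62 * 1.31 = 6.0522
lambda_3 * g_3 = 7.41 * 3.58 = 26.5278
Total violation = 12.4944 + 6.0522 + 26.5278 = 45.0744


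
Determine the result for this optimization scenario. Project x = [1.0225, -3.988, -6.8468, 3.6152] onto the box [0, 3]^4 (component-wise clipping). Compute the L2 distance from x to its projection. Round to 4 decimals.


Project each component onto [0, 3].
clip(1.0225) = 1.0225, clip(-3.988) = 0.0, clip(-6.8468) = 0.0, clip(3.6152) = 3.0
Projection = [1.0225, 0.0, 0.0, 3.0]
Squared diffs: [0.0, 15.9041, 46.8787, 0.3785]
Distance = sqrt(63.1613) = 7.9474


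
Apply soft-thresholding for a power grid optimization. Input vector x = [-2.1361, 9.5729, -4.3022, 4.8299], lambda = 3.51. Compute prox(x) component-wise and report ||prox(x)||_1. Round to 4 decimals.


Soft-thresholding with lambda = 3.51:
prox(-2.1361) = sign(-2.1361)*max(|-2.1361| - 3.51, 0) = 0.0
prox(9.5729) = sign(9.5729)*max(|9.5729| - 3.51, 0) = 6.0629
prox(-4.3022) = sign(-4.3022)*max(|-4.3022| - 3.51, 0) = -0.7922
prox(4.8299) = sign(4.8299)*max(|4.8299| - 3.51, 0) = 1.3199
prox(x) = [0.0, 6.0629, -0.7922, 1.3199]
||prox(x)||_1 = 0.0 + 6.0629 + 0.7922 + 1.3199 = 8.175


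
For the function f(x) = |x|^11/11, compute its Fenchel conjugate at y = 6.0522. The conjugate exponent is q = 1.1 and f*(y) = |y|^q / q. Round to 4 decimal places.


The conjugate exponent q satisfies 1/p + 1/q = 1.
p = 11, so q = 11/(11 - 1) = 1.1
|y|^q = 6.0522^1.1 = 7.2461
f*(6.0522) = 7.2461 / 1.1 = 6.5874


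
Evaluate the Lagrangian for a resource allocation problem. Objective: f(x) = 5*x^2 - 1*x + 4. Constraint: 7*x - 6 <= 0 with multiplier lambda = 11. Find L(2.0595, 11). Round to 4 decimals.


Step 1: Evaluate f(x).
f(2.0595) = 5*2.0595^2 - 1*2.0595 + 4 = 23.1482
Step 2: Evaluate g(x).
g(2.0595) = 7*2.0595 - 6 = 8.4165
Step 3: Compute Lagrangian.
L = 23.1482 + 11*8.4165 = 115.7297


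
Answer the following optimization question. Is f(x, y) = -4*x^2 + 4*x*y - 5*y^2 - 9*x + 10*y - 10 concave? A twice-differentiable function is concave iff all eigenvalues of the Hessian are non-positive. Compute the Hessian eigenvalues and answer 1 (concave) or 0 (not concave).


The Hessian of f(x,y) = -4*x^2 + 4*x*y - 5*y^2 - 9*x + 10*y - 10 is:
H = [[-8, 4], [4, -10]]
Trace = -8 - 10 = -18
Determinant = -8*-10 - (4)^2 = 64
Discriminant = (-18)^2 - 4*64 = 68.0
Eigenvalues: lambda_1 = -13.1231, lambda_2 = -4.8769
The function is concave.

1


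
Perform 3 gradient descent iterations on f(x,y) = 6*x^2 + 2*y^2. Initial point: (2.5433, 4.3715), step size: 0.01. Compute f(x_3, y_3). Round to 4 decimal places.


Gradient descent on f(x,y) = 6*x^2 + 2*y^2.
Starting point: (2.5433, 4.3715), alpha = 0.01
Step 1: grad_x = 2*6*2.5433 = 30.5196, grad_y = 2*2*4.3715 = 17.486
  x_1 = 2.5433 - 0.01*30.5196 = 2.2381
  y_1 = 4.3715 - 0.01*17.486 = 4.1966
Step 2: grad_x = 2*6*2.2381 = 26.8572, grad_y = 2*2*4.1966 = 16.7866
  x_2 = 2.2381 - 0.01*26.8572 = 1.9695
  y_2 = 4.1966 - 0.01*16.7866 = 4.0288
Step 3: grad_x = 2*6*1.9695 = 23.6344, grad_y = 2*2*4.0288 = 16.1151
  x_3 = 1.9695 - 0.01*23.6344 = 1.7332
  y_3 = 4.0288 - 0.01*16.1151 = 3.8676
f(1.7332, 3.8676) = 6*1.7332^2 + 2*3.8676^2 = 47.9407


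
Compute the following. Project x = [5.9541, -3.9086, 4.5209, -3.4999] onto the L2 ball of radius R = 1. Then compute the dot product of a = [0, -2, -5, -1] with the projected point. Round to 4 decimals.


Step 1: Compute ||x|| (intermediates to 6 decimals).
||x|| = sqrt(5.9541^2 + (-3.9086)^2 + 4.5209^2 + (-3.4999)^2) = 9.133252
Step 2: Project.
Since ||x|| > R, scale = R/||x|| = 1/9.133252 = 0.10949, proj(x) = scale * x
proj(x) = [0.651914, -0.427953, 0.494993, -0.383204]
Step 3: Dot product.
a^T * proj(x) = 0*0.651914 - 2*(-0.427953) - 5*0.494993 - 1*(-0.383204) = -1.2359


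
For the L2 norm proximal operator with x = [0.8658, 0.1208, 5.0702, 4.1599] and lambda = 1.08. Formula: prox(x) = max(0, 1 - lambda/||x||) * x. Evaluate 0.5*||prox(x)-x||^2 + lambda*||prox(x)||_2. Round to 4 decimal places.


Step 1: Compute ||x||.
||x|| = 6.6163
Step 2: Compute scaling factor.
scale = max(0, 1 - 1.08/6.6163) = 0.8368
Step 3: prox(x) = [0.7245, 0.1011, 4.2426, 3.4809]
||prox(x)|| = 5.5363
Step 4: Proximal objective.
0.5*||prox-x||^2 = 0.5832
lambda*||prox|| = 5.9792
Total = 6.5624


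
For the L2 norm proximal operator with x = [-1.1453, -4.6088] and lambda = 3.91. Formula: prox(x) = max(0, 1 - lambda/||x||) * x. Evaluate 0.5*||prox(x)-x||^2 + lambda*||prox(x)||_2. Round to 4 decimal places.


Step 1: Compute ||x||.
||x|| = 4.749
Step 2: Compute scaling factor.
scale = max(0, 1 - 3.91/4.749) = 0.1767
Step 3: prox(x) = [-0.2023, -0.8142]
||prox(x)|| = 0.839
Step 4: Proximal objective.
0.5*||prox-x||^2 = 7.6441
lambda*||prox|| = 3.2805
Total = 10.9244


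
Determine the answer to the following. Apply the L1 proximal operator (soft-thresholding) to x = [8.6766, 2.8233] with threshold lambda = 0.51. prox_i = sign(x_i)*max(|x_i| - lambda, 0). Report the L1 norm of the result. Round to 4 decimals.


Soft-thresholding with lambda = 0.51:
prox(8.6766) = sign(8.6766)*max(|8.6766| - 0.51, 0) = 8.1666
prox(2.8233) = sign(2.8233)*max(|2.8233| - 0.51, 0) = 2.3133
prox(x) = [8.1666, 2.3133]
||prox(x)||_1 = 8.1666 + 2.3133 = 10.4799


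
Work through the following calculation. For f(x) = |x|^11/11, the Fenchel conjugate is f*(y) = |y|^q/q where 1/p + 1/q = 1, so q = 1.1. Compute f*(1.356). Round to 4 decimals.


The conjugate exponent q satisfies 1/p + 1/q = 1.
p = 11, so q = 11/(11 - 1) = 1.1
|y|^q = 1.356^1.1 = 1.3979
f*(1.356) = 1.3979 / 1.1 = 1.2708


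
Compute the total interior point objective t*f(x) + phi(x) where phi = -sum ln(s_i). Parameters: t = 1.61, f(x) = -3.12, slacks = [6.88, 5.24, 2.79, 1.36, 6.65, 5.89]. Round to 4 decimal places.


Step 1: Compute log-barrier.
ln values: [1.9286, 1.6563, 1.026, 0.3075, 1.8946, 1.7733]
phi = -(1.9286 + 1.6563 + 1.026 + 0.3075 + 1.8946 + 1.7733) = -8.5863
Step 2: Compute augmented objective.
t*f(x) = 1.61*-3.12 = -5.0232
Total = -5.0232 - 8.5863 = -13.6095


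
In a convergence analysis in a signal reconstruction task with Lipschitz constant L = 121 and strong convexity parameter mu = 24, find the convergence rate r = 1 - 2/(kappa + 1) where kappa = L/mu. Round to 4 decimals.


Step 1: Compute the condition number.
kappa = L/mu = 121/24 = 5.0417
Step 2: Compute the convergence rate.
r = 1 - 2/(kappa + 1) = 1 - 2*mu/(L + mu) = (L - mu)/(L + mu) = 97/145 = 0.669


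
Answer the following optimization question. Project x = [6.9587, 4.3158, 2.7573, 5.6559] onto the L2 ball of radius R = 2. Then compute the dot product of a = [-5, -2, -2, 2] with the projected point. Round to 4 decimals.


Step 1: Compute ||x|| (intermediates to 6 decimals).
||x|| = sqrt(6.9587^2 + 4.3158^2 + 2.7573^2 + 5.6559^2) = 10.326739
Step 2: Project.
Since ||x|| > R, scale = R/||x|| = 2/10.326739 = 0.193672, proj(x) = scale * x
proj(x) = [1.347705, 0.83585, 0.534012, 1.095389]
Step 3: Dot product.
a^T * proj(x) = -5*1.347705 - 2*0.83585 - 2*0.534012 + 2*1.095389 = -7.2875


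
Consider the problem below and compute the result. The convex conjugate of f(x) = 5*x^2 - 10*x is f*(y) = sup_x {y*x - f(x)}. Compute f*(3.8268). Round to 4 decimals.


f*(y) = sup_x {y*x - a*x^2 - b*x} = sup_x {(y-b)*x - a*x^2}
FOC: (y - b) - 2a*x = 0 => x* = (y - b)/(2a)
x* = (3.8268 + 10)/(2*5) = 1.3827
f*(3.8268) = (y-b)^2/(4a) = (3.8268 + 10)^2/(4*5)
= 191.1804/20 = 9.559


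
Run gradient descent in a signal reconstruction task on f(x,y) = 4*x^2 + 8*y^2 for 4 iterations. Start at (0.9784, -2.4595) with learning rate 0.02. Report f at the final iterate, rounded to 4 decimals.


Gradient descent on f(x,y) = 4*x^2 + 8*y^2.
Starting point: (0.9784, -2.4595), alpha = 0.02
Step 1: grad_x = 2*4*0.9784 = 7.8272, grad_y = 2*8*-2.4595 = -39.352
  x_1 = 0.9784 - 0.02*7.8272 = 0.8219
  y_1 = -2.4595 - 0.02*-39.352 = -1.6725
Step 2: grad_x = 2*4*0.8219 = 6.5748, grad_y = 2*8*-1.6725 = -26.7594
  x_2 = 0.8219 - 0.02*6.5748 = 0.6904
  y_2 = -1.6725 - 0.02*-26.7594 = -1.1373
Step 3: grad_x = 2*4*0.6904 = 5.5229, grad_y = 2*8*-1.1373 = -18.1964
  x_3 = 0.6904 - 0.02*5.5229 = 0.5799
  y_3 = -1.1373 - 0.02*-18.1964 = -0.7733
Step 4: grad_x = 2*4*0.5799 = 4.6392, grad_y = 2*8*-0.7733 = -12.3735
  x_4 = 0.5799 - 0.02*4.6392 = 0.4871
  y_4 = -0.7733 - 0.02*-12.3735 = -0.5259
f(0.4871, -0.5259) = 4*0.4871^2 + 8*(-0.5259)^2 = 3.1615


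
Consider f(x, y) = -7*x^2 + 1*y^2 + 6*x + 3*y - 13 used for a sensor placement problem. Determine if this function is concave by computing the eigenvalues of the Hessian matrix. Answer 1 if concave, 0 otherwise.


The Hessian of f(x,y) = -7*x^2 + 1*y^2 + 6*x + 3*y - 13 is:
H = [[-14, 0], [0, 2]]
Trace = -14 + 2 = -12
Determinant = -14*2 - (0)^2 = -28
Discriminant = (-12)^2 - 4*-28 = 256.0
Eigenvalues: lambda_1 = -14.0, lambda_2 = 2.0
The function is not concave.

0


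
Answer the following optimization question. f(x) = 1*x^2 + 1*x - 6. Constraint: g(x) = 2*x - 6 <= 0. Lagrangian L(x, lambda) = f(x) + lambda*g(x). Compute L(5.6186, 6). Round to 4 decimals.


Step 1: Evaluate f(x).
f(5.6186) = 1*5.6186^2 + 1*5.6186 - 6 = 31.1873
Step 2: Evaluate g(x).
g(5.6186) = 2*5.6186 - 6 = 5.2372
Step 3: Compute Lagrangian.
L = 31.1873 + 6*5.2372 = 62.6105


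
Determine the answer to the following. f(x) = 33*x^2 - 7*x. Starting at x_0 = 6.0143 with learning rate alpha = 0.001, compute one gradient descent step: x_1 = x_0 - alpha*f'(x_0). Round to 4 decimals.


We compute the gradient at x_0 and apply the update.
f'(x) = 66*x - 7
f'(6.0143) = 66*6.0143 - 7 = 389.9438
x_1 = 6.0143 - 0.001*389.9438 = 5.6244


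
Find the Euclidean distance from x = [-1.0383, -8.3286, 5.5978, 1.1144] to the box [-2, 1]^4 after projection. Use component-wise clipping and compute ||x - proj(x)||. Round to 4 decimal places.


Project each component onto [-2, 1].
clip(-1.0383) = -1.0383, clip(-8.3286) = -2.0, clip(5.5978) = 1.0, clip(1.1144) = 1.0
Projection = [-1.0383, -2.0, 1.0, 1.0]
Squared diffs: [0.0, 40.0512, 21.1398, 0.0131]
Distance = sqrt(61.2041) = 7.8233


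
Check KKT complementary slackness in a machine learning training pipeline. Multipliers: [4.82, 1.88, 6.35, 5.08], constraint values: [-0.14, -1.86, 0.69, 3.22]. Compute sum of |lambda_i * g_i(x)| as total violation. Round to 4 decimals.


KKT complementary slackness check:
lambda_1 * g_1 = 4.82 * -0.14 = -0.6748
lambda_2 * g_2 = 1.88 * -1.86 = -3.4968
lambda_3 * g_3 = 6.35 * 0.69 = 4.3815
lambda_4 * g_4 = 5.08 * 3.22 = 16.3576
Total violation = 0.6748 + 3.4968 + 4.3815 + 16.3576 = 24.9107


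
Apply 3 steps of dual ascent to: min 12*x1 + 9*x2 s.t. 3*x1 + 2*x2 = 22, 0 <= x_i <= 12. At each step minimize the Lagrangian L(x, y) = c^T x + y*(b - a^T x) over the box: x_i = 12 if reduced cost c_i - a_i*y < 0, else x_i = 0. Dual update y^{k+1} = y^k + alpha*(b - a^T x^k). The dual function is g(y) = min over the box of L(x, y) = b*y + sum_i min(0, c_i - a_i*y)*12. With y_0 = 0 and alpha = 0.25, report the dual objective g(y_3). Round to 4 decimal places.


Dual ascent for LP: min 12*x1 + 9*x2, 3*x1 + 2*x2 = 22, 0 <= x_i <= 12
Step 1: y^k = 0.0, reduced costs: (12.0, 9.0)
  x^k = (0.0, 0.0), subgradient = b - a^T x = 22.0
  y^{k+1} = 0.0 + 0.25*22.0 = 5.5
Step 2: y^k = 5.5, reduced costs: (-4.5, -2.0)
  x^k = (12.0, 12.0), subgradient = b - a^T x = -38.0
  y^{k+1} = 5.5 + 0.25*-38.0 = -4.0
Step 3: y^k = -4.0, reduced costs: (24.0, 17.0)
  x^k = (0.0, 0.0), subgradient = b - a^T x = 22.0
  y^{k+1} = -4.0 + 0.25*22.0 = 1.5
Dual objective at y_3 = 1.5: reduced costs (7.5, 6.0), box minimizer x = (0.0, 0.0)
g(y_3) = b*y + (c1 - a1*y)*x1 + (c2 - a2*y)*x2 = 22*1.5 + 7.5*0.0 + 6.0*0.0 = 33.0 + 0.0 + 0.0 = 33.0


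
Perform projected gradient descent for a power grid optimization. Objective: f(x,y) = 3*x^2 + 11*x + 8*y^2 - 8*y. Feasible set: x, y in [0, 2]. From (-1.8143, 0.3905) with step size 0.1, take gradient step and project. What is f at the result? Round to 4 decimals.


Step 1: Compute gradient at (-1.8143, 0.3905).
grad_x = 2*3*-1.8143 + 11 = 0.1142
grad_y = 2*8*0.3905 - 8 = -1.752
Step 2: Gradient step.
x_raw = -1.8143 - 0.1*0.1142 = -1.8257
y_raw = 0.3905 - 0.1*-1.752 = 0.5657
Step 3: Project onto [0, 2].
x_proj = clip(-1.8257) = 0.0
y_proj = clip(0.5657) = 0.5657
Step 4: Evaluate f.
f(0.0, 0.5657) = -1.9655


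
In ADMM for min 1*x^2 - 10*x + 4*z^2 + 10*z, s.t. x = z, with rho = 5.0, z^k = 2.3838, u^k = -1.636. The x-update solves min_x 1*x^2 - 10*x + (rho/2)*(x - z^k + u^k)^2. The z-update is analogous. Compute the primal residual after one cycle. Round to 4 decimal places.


ADMM iteration with rho = 5.0, z^k = 2.3838, u^k = -1.636
Step 1: x-update.
Minimize 1*x^2 - 10*x + (5.0/2)*(x - 2.3838 - 1.636)^2
FOC: (2*1 + 5.0)*x = 10 + 5.0*(2.3838 + 1.636)
x^{k+1} = 4.2999
Step 2: z-update.
Minimize 4*z^2 + 10*z + (5.0/2)*(4.2999 - z - 1.636)^2
FOC: (2*4 + 5.0)*z = -10 + 5.0*(4.2999 - 1.636)
z^{k+1} = 0.2553
Step 3: u-update.
u^{k+1} = -1.636 + 4.2999 - 0.2553 = 2.4085
Step 4: Primal residual = |4.2999 - 0.2553| = 4.0445


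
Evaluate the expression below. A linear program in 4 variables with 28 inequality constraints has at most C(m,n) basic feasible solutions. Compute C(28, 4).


Each vertex corresponds to some choice of n active constraints out of m, so the number of vertices is at most C(m, n) = m! / (n!(m-n)!).
m = 28, n = 4
Numerator: 28 * 27 * 26 * 25
Denominator: 4! = 24
C(28, 4) = 20475


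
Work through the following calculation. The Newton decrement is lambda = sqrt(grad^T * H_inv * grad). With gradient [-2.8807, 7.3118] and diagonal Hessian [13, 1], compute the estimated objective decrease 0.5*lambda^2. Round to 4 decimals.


Step 1: H is diagonal, so H^(-1) * g = [-0.2216, 7.3118].
Step 2: g^T H^(-1) g = sum_i g_i^2 / H_ii
  = (-2.8807)^2/13 + (7.3118)^2/1
  = 0.6383 + 53.4624 = 54.1008
Step 3: Objective decrease = 0.5 * g^T H^(-1) g = 27.0504


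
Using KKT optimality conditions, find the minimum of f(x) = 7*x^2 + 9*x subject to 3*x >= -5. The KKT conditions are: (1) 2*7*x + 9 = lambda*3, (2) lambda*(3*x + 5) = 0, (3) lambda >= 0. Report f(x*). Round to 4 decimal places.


Step 1: Try lambda = 0 (constraint inactive).
Stationarity: 2*7*x + 9 = 0
x* = -9/(2*7) = -9/14 = -0.6429 (rounded; the exact value -9/14 is used below)
Check constraint: 3*-0.6429 = -1.9287 >= -5 -- satisfied.
Step 2: Compute optimal value.
f(x*) = 7*(-9/14)^2 + 9*(-9/14) = -2.8929


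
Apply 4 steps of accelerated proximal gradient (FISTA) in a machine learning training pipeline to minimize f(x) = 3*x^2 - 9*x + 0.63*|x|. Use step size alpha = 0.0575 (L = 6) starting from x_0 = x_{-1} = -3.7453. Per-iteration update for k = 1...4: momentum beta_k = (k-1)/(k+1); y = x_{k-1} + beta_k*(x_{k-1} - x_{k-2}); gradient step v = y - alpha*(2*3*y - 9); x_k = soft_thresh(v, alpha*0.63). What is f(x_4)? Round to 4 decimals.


FISTA on f(x) = 3*x^2 - 9*x + 0.63*|x|
L = 6, alpha = 0.0575
Iteration 1: beta = 0.0, y = -3.7453 + 0.0*(-3.7453 + 3.7453) = -3.7453
  grad(y) = -31.4718, v = y - alpha*grad = -1.9357
  prox(v) = soft_thresh(-1.9357, 0.0362) = -1.8994
Iteration 2: beta = 0.3333, y = -1.8994 + 0.3333*(-1.8994 + 3.7453) = -1.2842
  grad(y) = -16.705, v = y - alpha*grad = -0.3236
  prox(v) = soft_thresh(-0.3236, 0.0362) = -0.2874
Iteration 3: beta = 0.5, y = -0.2874 + 0.5*(-0.2874 + 1.8994) = 0.5186
  grad(y) = -5.8883, v = y - alpha*grad = 0.8572
  prox(v) = soft_thresh(0.8572, 0.0362) = 0.821
Iteration 4: beta = 0.6, y = 0.821 + 0.6*(0.821 + 0.2874) = 1.486
  grad(y) = -0.084, v = y - alpha*grad = 1.4908
  prox(v) = soft_thresh(1.4908, 0.0362) = 1.4546
f(x_4) = 3*1.4546^2 - 9*1.4546 + 0.63*|1.4546| = -5.8274


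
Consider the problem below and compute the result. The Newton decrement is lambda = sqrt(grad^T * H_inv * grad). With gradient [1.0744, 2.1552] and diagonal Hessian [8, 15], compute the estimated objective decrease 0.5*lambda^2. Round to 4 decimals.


Step 1: H is diagonal, so H^(-1) * g = [0.1343, 0.1437].
Step 2: g^T H^(-1) g = sum_i g_i^2 / H_ii
  = (1.0744)^2/8 + (2.1552)^2/15
  = 0.1443 + 0.3097 = 0.454
Step 3: Objective decrease = 0.5 * g^T H^(-1) g = 0.227


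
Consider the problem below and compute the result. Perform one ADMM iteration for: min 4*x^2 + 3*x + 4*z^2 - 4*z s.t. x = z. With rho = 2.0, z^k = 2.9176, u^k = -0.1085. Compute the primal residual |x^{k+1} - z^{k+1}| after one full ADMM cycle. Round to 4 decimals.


ADMM iteration with rho = 2.0, z^k = 2.9176, u^k = -0.1085
Step 1: x-update.
Minimize 4*x^2 + 3*x + (2.0/2)*(x - 2.9176 - 0.1085)^2
FOC: (2*4 + 2.0)*x = -3 + 2.0*(2.9176 + 0.1085)
x^{k+1} = 0.3052
Step 2: z-update.
Minimize 4*z^2 - 4*z + (2.0/2)*(0.3052 - z - 0.1085)^2
FOC: (2*4 + 2.0)*z = 4 + 2.0*(0.3052 - 0.1085)
z^{k+1} = 0.4393
Step 3: u-update.
u^{k+1} = -0.1085 + 0.3052 - 0.4393 = -0.2426
Step 4: Primal residual = |0.3052 - 0.4393| = 0.1341


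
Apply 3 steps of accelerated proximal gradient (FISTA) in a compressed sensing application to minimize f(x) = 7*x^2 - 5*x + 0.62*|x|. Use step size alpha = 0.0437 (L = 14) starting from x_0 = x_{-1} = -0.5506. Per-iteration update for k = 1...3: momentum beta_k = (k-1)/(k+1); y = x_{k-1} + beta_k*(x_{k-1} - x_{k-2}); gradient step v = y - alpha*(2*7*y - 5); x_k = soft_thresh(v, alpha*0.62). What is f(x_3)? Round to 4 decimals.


FISTA on f(x) = 7*x^2 - 5*x + 0.62*|x|
L = 14, alpha = 0.0437
Iteration 1: beta = 0.0, y = -0.5506 + 0.0*(-0.5506 + 0.5506) = -0.5506
  grad(y) = -12.7084, v = y - alpha*grad = 0.0048
  prox(v) = soft_thresh(0.0048, 0.0271) = 0.0
Iteration 2: beta = 0.3333, y = 0.0 + 0.3333*(0.0 + 0.5506) = 0.1835
  grad(y) = -2.4305, v = y - alpha*grad = 0.2897
  prox(v) = soft_thresh(0.2897, 0.0271) = 0.2627
Iteration 3: beta = 0.5, y = 0.2627 + 0.5*(0.2627 - 0.0) = 0.394
  grad(y) = 0.5157, v = y - alpha*grad = 0.3714
  prox(v) = soft_thresh(0.3714, 0.0271) = 0.3443
f(x_3) = 7*0.3443^2 - 5*0.3443 + 0.62*|0.3443| = -0.6782


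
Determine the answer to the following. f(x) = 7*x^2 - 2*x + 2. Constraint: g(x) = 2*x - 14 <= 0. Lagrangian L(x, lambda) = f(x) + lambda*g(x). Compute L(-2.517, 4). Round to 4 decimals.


Step 1: Evaluate f(x).
f(-2.517) = 7*(-2.517)^2 - 2*(-2.517) + 2 = 51.381
Step 2: Evaluate g(x).
g(-2.517) = 2*-2.517 - 14 = -19.034
Step 3: Compute Lagrangian.
L = 51.381 + 4*-19.034 = -24.755


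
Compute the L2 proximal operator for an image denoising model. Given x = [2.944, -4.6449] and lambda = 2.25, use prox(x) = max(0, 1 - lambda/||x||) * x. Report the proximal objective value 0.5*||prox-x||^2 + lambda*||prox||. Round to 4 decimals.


Step 1: Compute ||x||.
||x|| = 5.4993
Step 2: Compute scaling factor.
scale = max(0, 1 - 2.25/5.4993) = 0.5909
Step 3: prox(x) = [1.7395, -2.7445]
||prox(x)|| = 3.2493
Step 4: Proximal objective.
0.5*||prox-x||^2 = 2.5313
lambda*||prox|| = 7.3109
Total = 9.8422


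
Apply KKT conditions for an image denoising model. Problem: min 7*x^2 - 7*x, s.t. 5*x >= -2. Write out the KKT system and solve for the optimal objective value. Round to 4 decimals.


Step 1: Try lambda = 0 (constraint inactive).
Stationarity: 2*7*x - 7 = 0
x* = 7/(2*7) = 0.5
Check constraint: 5*0.5 = 2.5 >= -2 -- satisfied.
Step 2: Compute optimal value.
f(x*) = 7*0.5^2 - 7*0.5 = -1.75


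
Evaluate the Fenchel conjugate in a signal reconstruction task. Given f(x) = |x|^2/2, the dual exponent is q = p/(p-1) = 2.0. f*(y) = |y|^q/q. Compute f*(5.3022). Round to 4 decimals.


The conjugate exponent q satisfies 1/p + 1/q = 1.
p = 2, so q = 2/(2 - 1) = 2.0
|y|^q = 5.3022^2.0 = 28.1133
f*(5.3022) = 28.1133 / 2.0 = 14.0567


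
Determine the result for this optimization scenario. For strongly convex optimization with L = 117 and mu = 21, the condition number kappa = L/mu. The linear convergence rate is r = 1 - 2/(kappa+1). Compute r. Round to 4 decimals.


Step 1: Compute the condition number.
kappa = L/mu = 117/21 = 5.5714
Step 2: Compute the convergence rate.
r = 1 - 2/(kappa + 1) = 1 - 2*mu/(L + mu) = (L - mu)/(L + mu) = 96/138 = 0.6957


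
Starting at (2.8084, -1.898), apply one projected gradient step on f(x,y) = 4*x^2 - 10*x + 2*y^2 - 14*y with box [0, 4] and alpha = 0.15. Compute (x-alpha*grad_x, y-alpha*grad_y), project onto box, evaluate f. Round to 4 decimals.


Step 1: Compute gradient at (2.8084, -1.898).
grad_x = 2*4*2.8084 - 10 = 12.4672
grad_y = 2*2*-1.898 - 14 = -21.592
Step 2: Gradient step.
x_raw = 2.8084 - 0.15*12.4672 = 0.9383
y_raw = -1.898 - 0.15*-21.592 = 1.3408
Step 3: Project onto [0, 4].
x_proj = clip(0.9383) = 0.9383
y_proj = clip(1.3408) = 1.3408
Step 4: Evaluate f.
f(0.9383, 1.3408) = -21.0371


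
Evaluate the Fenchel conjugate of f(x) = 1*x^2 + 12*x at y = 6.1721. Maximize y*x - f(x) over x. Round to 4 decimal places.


f*(y) = sup_x {y*x - a*x^2 - b*x} = sup_x {(y-b)*x - a*x^2}
FOC: (y - b) - 2a*x = 0 => x* = (y - b)/(2a)
x* = (6.1721 - 12)/(2*1) = -2.914
f*(6.1721) = (y-b)^2/(4a) = (6.1721 - 12)^2/(4*1)
= 33.9644/4 = 8.4911


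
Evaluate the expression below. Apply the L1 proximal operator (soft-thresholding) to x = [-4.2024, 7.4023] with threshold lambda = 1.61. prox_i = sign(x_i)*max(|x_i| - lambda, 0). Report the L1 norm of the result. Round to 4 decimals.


Soft-thresholding with lambda = 1.61:
prox(-4.2024) = sign(-4.2024)*max(|-4.2024| - 1.61, 0) = -2.5924
prox(7.4023) = sign(7.4023)*max(|7.4023| - 1.61, 0) = 5.7923
prox(x) = [-2.5924, 5.7923]
||prox(x)||_1 = 2.5924 + 5.7923 = 8.3847


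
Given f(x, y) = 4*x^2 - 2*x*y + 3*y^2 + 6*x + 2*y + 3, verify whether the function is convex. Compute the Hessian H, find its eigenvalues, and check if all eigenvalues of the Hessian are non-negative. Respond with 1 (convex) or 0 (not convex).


The Hessian of f(x,y) = 4*x^2 - 2*x*y + 3*y^2 + 6*x + 2*y + 3 is:
H = [[8, -2], [-2, 6]]
Trace = 8 + 6 = 14
Determinant = 8*6 - (-2)^2 = 44
Discriminant = (14)^2 - 4*44 = 20.0
Eigenvalues: lambda_1 = 4.7639, lambda_2 = 9.2361
The function is convex.

1


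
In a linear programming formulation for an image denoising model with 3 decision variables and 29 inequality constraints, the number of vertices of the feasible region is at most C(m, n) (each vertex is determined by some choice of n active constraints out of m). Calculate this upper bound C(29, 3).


Each vertex corresponds to some choice of n active constraints out of m, so the number of vertices is at most C(m, n) = m! / (n!(m-n)!).
m = 29, n = 3
Numerator: 29 * 28 * 27
Denominator: 3! = 6
C(29, 3) = 3654


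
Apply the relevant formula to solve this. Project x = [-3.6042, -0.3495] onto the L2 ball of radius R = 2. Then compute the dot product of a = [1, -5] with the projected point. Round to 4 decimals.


Step 1: Compute ||x|| (intermediates to 6 decimals).
||x|| = sqrt((-3.6042)^2 + (-0.3495)^2) = 3.621106
Step 2: Project.
Since ||x|| > R, scale = R/||x|| = 2/3.621106 = 0.552317, proj(x) = scale * x
proj(x) = [-1.990661, -0.193035]
Step 3: Dot product.
a^T * proj(x) = 1*(-1.990661) - 5*(-0.193035) = -1.0255


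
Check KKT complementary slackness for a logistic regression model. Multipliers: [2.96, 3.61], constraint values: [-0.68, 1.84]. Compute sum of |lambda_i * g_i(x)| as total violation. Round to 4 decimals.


KKT complementary slackness check:
lambda_1 * g_1 = 2.96 * -0.68 = -2.0128
lambda_2 * g_2 = 3.61 * 1.84 = 6.6424
Total violation = 2.0128 + 6.6424 = 8.6552


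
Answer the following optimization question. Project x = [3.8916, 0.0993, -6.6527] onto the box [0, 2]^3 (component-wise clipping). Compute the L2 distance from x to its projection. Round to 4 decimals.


Project each component onto [0, 2].
clip(3.8916) = 2.0, clip(0.0993) = 0.0993, clip(-6.6527) = 0.0
Projection = [2.0, 0.0993, 0.0]
Squared diffs: [3.5782, 0.0, 44.2584]
Distance = sqrt(47.8366) = 6.9164


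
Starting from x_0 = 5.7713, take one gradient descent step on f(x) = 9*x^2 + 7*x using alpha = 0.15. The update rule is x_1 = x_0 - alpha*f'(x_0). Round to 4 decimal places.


We compute the gradient at x_0 and apply the update.
f'(x) = 18*x + 7
f'(5.7713) = 18*5.7713 + 7 = 110.8834
x_1 = 5.7713 - 0.15*110.8834 = -10.8612


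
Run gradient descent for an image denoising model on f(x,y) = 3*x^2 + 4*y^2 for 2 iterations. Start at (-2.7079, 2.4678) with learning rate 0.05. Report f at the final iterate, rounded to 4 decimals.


Gradient descent on f(x,y) = 3*x^2 + 4*y^2.
Starting point: (-2.7079, 2.4678), alpha = 0.05
Step 1: grad_x = 2*3*-2.7079 = -16.2474, grad_y = 2*4*2.4678 = 19.7424
  x_1 = -2.7079 - 0.05*-16.2474 = -1.8955
  y_1 = 2.4678 - 0.05*19.7424 = 1.4807
Step 2: grad_x = 2*3*-1.8955 = -11.3732, grad_y = 2*4*1.4807 = 11.8454
  x_2 = -1.8955 - 0.05*-11.3732 = -1.3269
  y_2 = 1.4807 - 0.05*11.8454 = 0.8884
f(-1.3269, 0.8884) = 3*(-1.3269)^2 + 4*0.8884^2 = 8.4388


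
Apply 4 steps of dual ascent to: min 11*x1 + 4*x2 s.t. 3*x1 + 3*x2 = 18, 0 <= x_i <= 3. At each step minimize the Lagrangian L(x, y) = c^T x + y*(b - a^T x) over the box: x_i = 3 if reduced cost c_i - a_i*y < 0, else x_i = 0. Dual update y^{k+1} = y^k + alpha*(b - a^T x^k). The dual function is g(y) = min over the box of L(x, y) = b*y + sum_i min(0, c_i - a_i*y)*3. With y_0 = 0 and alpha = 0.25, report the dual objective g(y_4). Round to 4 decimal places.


Dual ascent for LP: min 11*x1 + 4*x2, 3*x1 + 3*x2 = 18, 0 <= x_i <= 3
Step 1: y^k = 0.0, reduced costs: (11.0, 4.0)
  x^k = (0.0, 0.0), subgradient = b - a^T x = 18.0
  y^{k+1} = 0.0 + 0.25*18.0 = 4.5
Step 2: y^k = 4.5, reduced costs: (-2.5, -9.5)
  x^k = (3.0, 3.0), subgradient = b - a^T x = 0.0
  y^{k+1} = 4.5 + 0.25*0.0 = 4.5
Step 3: y^k = 4.5, reduced costs: (-2.5, -9.5)
  x^k = (3.0, 3.0), subgradient = b - a^T x = 0.0
  y^{k+1} = 4.5 + 0.25*0.0 = 4.5
Step 4: y^k = 4.5, reduced costs: (-2.5, -9.5)
  x^k = (3.0, 3.0), subgradient = b - a^T x = 0.0
  y^{k+1} = 4.5 + 0.25*0.0 = 4.5
Dual objective at y_4 = 4.5: reduced costs (-2.5, -9.5), box minimizer x = (3.0, 3.0)
g(y_4) = b*y + (c1 - a1*y)*x1 + (c2 - a2*y)*x2 = 18*4.5 + (-2.5)*3.0 + (-9.5)*3.0 = 81.0 - 7.5 - 28.5 = 45.0
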